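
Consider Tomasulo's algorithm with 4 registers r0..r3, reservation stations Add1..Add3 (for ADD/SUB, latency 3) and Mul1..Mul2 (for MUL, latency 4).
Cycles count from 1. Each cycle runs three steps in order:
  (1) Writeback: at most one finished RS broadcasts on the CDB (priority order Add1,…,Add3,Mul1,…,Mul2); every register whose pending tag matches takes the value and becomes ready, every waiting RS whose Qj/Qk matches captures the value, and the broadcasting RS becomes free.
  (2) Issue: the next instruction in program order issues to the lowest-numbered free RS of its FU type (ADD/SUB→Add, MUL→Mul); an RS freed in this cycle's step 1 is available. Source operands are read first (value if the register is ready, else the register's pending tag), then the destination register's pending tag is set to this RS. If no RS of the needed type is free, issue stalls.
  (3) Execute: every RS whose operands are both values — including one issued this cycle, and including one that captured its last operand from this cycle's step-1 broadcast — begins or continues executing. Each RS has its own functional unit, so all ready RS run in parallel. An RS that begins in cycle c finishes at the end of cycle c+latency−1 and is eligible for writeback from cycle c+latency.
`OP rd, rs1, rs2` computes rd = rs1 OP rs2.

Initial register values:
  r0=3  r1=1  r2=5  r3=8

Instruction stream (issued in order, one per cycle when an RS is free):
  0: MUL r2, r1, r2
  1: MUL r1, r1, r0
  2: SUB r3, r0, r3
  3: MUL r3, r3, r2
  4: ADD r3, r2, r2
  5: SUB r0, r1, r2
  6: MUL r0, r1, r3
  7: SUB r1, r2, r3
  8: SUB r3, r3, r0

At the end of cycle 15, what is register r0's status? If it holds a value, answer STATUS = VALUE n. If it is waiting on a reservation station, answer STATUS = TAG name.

cycle 1: issue MUL r2<-Mul1 // r0:3,r1:1,r2:Mul1,r3:8
cycle 2: issue MUL r1<-Mul2 // r0:3,r1:Mul2,r2:Mul1,r3:8
cycle 3: issue SUB r3<-Add1 // r0:3,r1:Mul2,r2:Mul1,r3:Add1
cycle 4: stall // r0:3,r1:Mul2,r2:Mul1,r3:Add1
cycle 5: CDB Mul1=5; issue MUL r3<-Mul1 // r0:3,r1:Mul2,r2:5,r3:Mul1
cycle 6: CDB Add1=-5; issue ADD r3<-Add1 // r0:3,r1:Mul2,r2:5,r3:Add1
cycle 7: CDB Mul2=3; issue SUB r0<-Add2 // r0:Add2,r1:3,r2:5,r3:Add1
cycle 8: issue MUL r0<-Mul2 // r0:Mul2,r1:3,r2:5,r3:Add1
cycle 9: CDB Add1=10; issue SUB r1<-Add1 // r0:Mul2,r1:Add1,r2:5,r3:10
cycle 10: CDB Add2=-2; issue SUB r3<-Add2 // r0:Mul2,r1:Add1,r2:5,r3:Add2
cycle 11: CDB Mul1=-25 // r0:Mul2,r1:Add1,r2:5,r3:Add2
cycle 12: CDB Add1=-5 // r0:Mul2,r1:-5,r2:5,r3:Add2
cycle 13: CDB Mul2=30 // r0:30,r1:-5,r2:5,r3:Add2
cycle 14: - // r0:30,r1:-5,r2:5,r3:Add2
cycle 15: - // r0:30,r1:-5,r2:5,r3:Add2

STATUS = VALUE 30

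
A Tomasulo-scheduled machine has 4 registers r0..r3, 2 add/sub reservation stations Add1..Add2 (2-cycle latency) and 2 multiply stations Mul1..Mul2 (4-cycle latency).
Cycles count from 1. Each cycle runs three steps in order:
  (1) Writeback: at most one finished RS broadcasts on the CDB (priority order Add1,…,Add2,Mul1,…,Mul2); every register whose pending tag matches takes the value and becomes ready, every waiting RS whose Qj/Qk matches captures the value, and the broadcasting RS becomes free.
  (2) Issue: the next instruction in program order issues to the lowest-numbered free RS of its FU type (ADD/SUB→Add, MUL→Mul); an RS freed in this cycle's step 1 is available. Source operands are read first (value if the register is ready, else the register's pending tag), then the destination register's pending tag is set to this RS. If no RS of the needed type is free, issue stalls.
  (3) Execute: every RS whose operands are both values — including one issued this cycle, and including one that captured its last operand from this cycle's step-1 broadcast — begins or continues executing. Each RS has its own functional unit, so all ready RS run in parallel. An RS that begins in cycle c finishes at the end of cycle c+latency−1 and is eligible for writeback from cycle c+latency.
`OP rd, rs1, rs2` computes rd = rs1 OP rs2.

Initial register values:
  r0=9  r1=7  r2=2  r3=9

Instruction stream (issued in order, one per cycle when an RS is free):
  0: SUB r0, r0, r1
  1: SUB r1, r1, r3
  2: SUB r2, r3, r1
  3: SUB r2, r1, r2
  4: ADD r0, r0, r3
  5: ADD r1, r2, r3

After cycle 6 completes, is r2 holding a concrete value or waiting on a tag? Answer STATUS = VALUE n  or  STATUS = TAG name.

  c1: issue SUB r0<-Add1  regs: r0:Add1,r1:7,r2:2,r3:9
  c2: issue SUB r1<-Add2  regs: r0:Add1,r1:Add2,r2:2,r3:9
  c3: CDB Add1=2; issue SUB r2<-Add1  regs: r0:2,r1:Add2,r2:Add1,r3:9
  c4: CDB Add2=-2; issue SUB r2<-Add2  regs: r0:2,r1:-2,r2:Add2,r3:9
  c5: stall  regs: r0:2,r1:-2,r2:Add2,r3:9
  c6: CDB Add1=11; issue ADD r0<-Add1  regs: r0:Add1,r1:-2,r2:Add2,r3:9

STATUS = TAG Add2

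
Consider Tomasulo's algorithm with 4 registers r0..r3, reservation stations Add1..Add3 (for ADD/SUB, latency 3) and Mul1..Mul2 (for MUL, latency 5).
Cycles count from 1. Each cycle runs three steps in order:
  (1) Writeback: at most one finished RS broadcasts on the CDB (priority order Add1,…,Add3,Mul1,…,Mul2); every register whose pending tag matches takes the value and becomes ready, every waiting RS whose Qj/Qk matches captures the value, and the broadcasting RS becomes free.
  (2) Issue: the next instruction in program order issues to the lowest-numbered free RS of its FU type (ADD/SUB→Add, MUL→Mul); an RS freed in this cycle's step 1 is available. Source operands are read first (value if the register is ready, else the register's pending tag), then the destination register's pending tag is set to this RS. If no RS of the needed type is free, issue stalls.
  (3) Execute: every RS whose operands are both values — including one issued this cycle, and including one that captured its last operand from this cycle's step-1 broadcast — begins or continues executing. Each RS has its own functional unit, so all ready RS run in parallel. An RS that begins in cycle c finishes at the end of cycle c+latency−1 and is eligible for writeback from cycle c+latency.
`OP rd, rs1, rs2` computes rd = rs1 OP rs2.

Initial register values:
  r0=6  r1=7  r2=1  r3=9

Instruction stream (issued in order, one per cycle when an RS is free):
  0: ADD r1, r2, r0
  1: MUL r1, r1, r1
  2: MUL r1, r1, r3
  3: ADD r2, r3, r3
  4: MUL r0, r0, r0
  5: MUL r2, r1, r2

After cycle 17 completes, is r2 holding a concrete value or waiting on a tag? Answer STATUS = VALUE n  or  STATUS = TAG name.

STATUS = TAG Mul1

cycle 1: issue ADD r1<-Add1 // r0:6,r1:Add1,r2:1,r3:9
cycle 2: issue MUL r1<-Mul1 // r0:6,r1:Mul1,r2:1,r3:9
cycle 3: issue MUL r1<-Mul2 // r0:6,r1:Mul2,r2:1,r3:9
cycle 4: CDB Add1=7; issue ADD r2<-Add1 // r0:6,r1:Mul2,r2:Add1,r3:9
cycle 5: stall // r0:6,r1:Mul2,r2:Add1,r3:9
cycle 6: stall // r0:6,r1:Mul2,r2:Add1,r3:9
cycle 7: CDB Add1=18; stall // r0:6,r1:Mul2,r2:18,r3:9
cycle 8: stall // r0:6,r1:Mul2,r2:18,r3:9
cycle 9: CDB Mul1=49; issue MUL r0<-Mul1 // r0:Mul1,r1:Mul2,r2:18,r3:9
cycle 10: stall // r0:Mul1,r1:Mul2,r2:18,r3:9
cycle 11: stall // r0:Mul1,r1:Mul2,r2:18,r3:9
cycle 12: stall // r0:Mul1,r1:Mul2,r2:18,r3:9
cycle 13: stall // r0:Mul1,r1:Mul2,r2:18,r3:9
cycle 14: CDB Mul1=36; issue MUL r2<-Mul1 // r0:36,r1:Mul2,r2:Mul1,r3:9
cycle 15: CDB Mul2=441 // r0:36,r1:441,r2:Mul1,r3:9
cycle 16: - // r0:36,r1:441,r2:Mul1,r3:9
cycle 17: - // r0:36,r1:441,r2:Mul1,r3:9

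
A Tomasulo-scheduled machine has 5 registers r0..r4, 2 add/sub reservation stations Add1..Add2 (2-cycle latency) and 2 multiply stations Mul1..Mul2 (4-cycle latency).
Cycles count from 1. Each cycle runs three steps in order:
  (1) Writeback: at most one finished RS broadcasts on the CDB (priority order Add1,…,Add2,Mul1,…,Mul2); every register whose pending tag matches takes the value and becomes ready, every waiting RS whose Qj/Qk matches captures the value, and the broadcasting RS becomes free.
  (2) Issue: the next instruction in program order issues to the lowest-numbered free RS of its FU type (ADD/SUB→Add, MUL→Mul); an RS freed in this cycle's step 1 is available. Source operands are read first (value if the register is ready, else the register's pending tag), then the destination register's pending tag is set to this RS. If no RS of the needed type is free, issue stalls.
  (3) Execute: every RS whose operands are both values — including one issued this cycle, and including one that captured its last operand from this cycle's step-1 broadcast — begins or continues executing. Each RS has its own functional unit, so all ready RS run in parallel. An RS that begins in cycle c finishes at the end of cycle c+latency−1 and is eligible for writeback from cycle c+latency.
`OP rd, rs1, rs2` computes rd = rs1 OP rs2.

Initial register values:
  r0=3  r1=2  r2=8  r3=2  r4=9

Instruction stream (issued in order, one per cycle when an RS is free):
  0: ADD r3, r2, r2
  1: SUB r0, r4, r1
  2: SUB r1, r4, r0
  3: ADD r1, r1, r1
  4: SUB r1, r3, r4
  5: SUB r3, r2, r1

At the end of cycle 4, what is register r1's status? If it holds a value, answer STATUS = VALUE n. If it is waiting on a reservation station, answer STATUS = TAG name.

STATUS = TAG Add2

  c1: issue ADD r3<-Add1  regs: r0:3,r1:2,r2:8,r3:Add1,r4:9
  c2: issue SUB r0<-Add2  regs: r0:Add2,r1:2,r2:8,r3:Add1,r4:9
  c3: CDB Add1=16; issue SUB r1<-Add1  regs: r0:Add2,r1:Add1,r2:8,r3:16,r4:9
  c4: CDB Add2=7; issue ADD r1<-Add2  regs: r0:7,r1:Add2,r2:8,r3:16,r4:9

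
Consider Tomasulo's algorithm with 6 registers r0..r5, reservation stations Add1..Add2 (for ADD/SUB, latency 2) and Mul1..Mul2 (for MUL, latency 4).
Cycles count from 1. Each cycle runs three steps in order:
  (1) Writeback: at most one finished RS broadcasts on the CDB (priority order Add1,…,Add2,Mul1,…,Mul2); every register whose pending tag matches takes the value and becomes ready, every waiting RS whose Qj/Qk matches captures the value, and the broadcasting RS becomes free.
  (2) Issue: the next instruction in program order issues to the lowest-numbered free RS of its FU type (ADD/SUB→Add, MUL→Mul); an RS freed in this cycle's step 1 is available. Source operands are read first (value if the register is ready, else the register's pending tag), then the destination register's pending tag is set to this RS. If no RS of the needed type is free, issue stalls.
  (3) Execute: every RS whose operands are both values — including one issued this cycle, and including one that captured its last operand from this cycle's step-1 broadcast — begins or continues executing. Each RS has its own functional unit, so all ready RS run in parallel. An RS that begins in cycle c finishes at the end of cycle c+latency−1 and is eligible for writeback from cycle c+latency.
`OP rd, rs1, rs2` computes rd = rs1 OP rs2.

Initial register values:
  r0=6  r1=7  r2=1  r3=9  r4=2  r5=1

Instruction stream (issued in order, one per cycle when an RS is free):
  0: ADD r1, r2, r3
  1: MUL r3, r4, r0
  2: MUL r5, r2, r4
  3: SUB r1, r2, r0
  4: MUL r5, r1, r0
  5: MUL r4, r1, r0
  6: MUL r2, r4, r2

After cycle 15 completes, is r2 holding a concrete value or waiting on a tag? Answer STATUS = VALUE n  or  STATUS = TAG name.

c1: issue ADD r1<-Add1 | r0:6,r1:Add1,r2:1,r3:9,r4:2,r5:1
c2: issue MUL r3<-Mul1 | r0:6,r1:Add1,r2:1,r3:Mul1,r4:2,r5:1
c3: CDB Add1=10; issue MUL r5<-Mul2 | r0:6,r1:10,r2:1,r3:Mul1,r4:2,r5:Mul2
c4: issue SUB r1<-Add1 | r0:6,r1:Add1,r2:1,r3:Mul1,r4:2,r5:Mul2
c5: stall | r0:6,r1:Add1,r2:1,r3:Mul1,r4:2,r5:Mul2
c6: CDB Add1=-5; stall | r0:6,r1:-5,r2:1,r3:Mul1,r4:2,r5:Mul2
c7: CDB Mul1=12; issue MUL r5<-Mul1 | r0:6,r1:-5,r2:1,r3:12,r4:2,r5:Mul1
c8: CDB Mul2=2; issue MUL r4<-Mul2 | r0:6,r1:-5,r2:1,r3:12,r4:Mul2,r5:Mul1
c9: stall | r0:6,r1:-5,r2:1,r3:12,r4:Mul2,r5:Mul1
c10: stall | r0:6,r1:-5,r2:1,r3:12,r4:Mul2,r5:Mul1
c11: CDB Mul1=-30; issue MUL r2<-Mul1 | r0:6,r1:-5,r2:Mul1,r3:12,r4:Mul2,r5:-30
c12: CDB Mul2=-30 | r0:6,r1:-5,r2:Mul1,r3:12,r4:-30,r5:-30
c13: - | r0:6,r1:-5,r2:Mul1,r3:12,r4:-30,r5:-30
c14: - | r0:6,r1:-5,r2:Mul1,r3:12,r4:-30,r5:-30
c15: - | r0:6,r1:-5,r2:Mul1,r3:12,r4:-30,r5:-30

STATUS = TAG Mul1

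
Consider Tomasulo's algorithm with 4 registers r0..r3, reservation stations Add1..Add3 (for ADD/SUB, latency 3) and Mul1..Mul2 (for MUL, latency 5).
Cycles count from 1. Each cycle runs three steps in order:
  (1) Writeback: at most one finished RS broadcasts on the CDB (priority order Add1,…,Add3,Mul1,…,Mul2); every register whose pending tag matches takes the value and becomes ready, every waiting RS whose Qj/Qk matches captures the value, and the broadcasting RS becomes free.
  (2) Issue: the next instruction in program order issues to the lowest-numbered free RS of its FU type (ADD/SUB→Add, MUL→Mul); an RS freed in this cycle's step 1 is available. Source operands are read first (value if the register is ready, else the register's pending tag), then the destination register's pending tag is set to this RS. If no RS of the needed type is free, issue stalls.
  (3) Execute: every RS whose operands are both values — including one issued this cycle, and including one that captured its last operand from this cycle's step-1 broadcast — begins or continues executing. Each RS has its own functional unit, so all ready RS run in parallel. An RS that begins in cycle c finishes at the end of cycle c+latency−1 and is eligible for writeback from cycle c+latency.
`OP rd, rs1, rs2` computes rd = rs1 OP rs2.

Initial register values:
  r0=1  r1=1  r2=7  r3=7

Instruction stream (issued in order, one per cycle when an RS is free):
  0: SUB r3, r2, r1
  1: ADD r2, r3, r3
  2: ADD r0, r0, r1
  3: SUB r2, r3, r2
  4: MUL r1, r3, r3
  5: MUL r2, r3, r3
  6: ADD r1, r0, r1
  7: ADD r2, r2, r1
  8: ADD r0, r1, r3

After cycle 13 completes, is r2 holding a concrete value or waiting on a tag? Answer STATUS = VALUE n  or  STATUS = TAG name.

STATUS = TAG Add3

  c1: issue SUB r3<-Add1  regs: r0:1,r1:1,r2:7,r3:Add1
  c2: issue ADD r2<-Add2  regs: r0:1,r1:1,r2:Add2,r3:Add1
  c3: issue ADD r0<-Add3  regs: r0:Add3,r1:1,r2:Add2,r3:Add1
  c4: CDB Add1=6; issue SUB r2<-Add1  regs: r0:Add3,r1:1,r2:Add1,r3:6
  c5: issue MUL r1<-Mul1  regs: r0:Add3,r1:Mul1,r2:Add1,r3:6
  c6: CDB Add3=2; issue MUL r2<-Mul2  regs: r0:2,r1:Mul1,r2:Mul2,r3:6
  c7: CDB Add2=12; issue ADD r1<-Add2  regs: r0:2,r1:Add2,r2:Mul2,r3:6
  c8: issue ADD r2<-Add3  regs: r0:2,r1:Add2,r2:Add3,r3:6
  c9: stall  regs: r0:2,r1:Add2,r2:Add3,r3:6
  c10: CDB Add1=-6; issue ADD r0<-Add1  regs: r0:Add1,r1:Add2,r2:Add3,r3:6
  c11: CDB Mul1=36  regs: r0:Add1,r1:Add2,r2:Add3,r3:6
  c12: CDB Mul2=36  regs: r0:Add1,r1:Add2,r2:Add3,r3:6
  c13: -  regs: r0:Add1,r1:Add2,r2:Add3,r3:6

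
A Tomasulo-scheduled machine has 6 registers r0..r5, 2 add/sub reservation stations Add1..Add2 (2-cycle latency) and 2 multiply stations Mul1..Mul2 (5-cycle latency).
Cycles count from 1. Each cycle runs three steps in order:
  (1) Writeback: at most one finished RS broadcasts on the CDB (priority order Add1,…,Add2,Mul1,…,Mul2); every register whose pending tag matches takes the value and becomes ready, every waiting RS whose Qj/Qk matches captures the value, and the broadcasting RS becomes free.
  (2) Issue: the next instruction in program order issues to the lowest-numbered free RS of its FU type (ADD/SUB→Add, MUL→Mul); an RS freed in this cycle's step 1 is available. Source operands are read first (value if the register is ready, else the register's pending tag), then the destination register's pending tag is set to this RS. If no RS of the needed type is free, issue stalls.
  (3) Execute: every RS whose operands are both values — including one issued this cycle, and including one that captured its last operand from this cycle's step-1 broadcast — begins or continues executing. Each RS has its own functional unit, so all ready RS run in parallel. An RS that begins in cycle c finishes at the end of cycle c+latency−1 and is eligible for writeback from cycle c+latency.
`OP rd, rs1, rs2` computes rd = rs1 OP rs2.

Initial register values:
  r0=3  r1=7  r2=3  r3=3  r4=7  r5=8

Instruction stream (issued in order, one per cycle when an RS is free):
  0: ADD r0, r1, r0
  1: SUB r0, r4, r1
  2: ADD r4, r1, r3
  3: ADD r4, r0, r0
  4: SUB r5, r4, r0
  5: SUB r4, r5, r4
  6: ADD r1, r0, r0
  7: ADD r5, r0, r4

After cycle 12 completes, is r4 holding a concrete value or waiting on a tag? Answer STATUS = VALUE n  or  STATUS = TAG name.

STATUS = VALUE 0

  c1: issue ADD r0<-Add1  regs: r0:Add1,r1:7,r2:3,r3:3,r4:7,r5:8
  c2: issue SUB r0<-Add2  regs: r0:Add2,r1:7,r2:3,r3:3,r4:7,r5:8
  c3: CDB Add1=10; issue ADD r4<-Add1  regs: r0:Add2,r1:7,r2:3,r3:3,r4:Add1,r5:8
  c4: CDB Add2=0; issue ADD r4<-Add2  regs: r0:0,r1:7,r2:3,r3:3,r4:Add2,r5:8
  c5: CDB Add1=10; issue SUB r5<-Add1  regs: r0:0,r1:7,r2:3,r3:3,r4:Add2,r5:Add1
  c6: CDB Add2=0; issue SUB r4<-Add2  regs: r0:0,r1:7,r2:3,r3:3,r4:Add2,r5:Add1
  c7: stall  regs: r0:0,r1:7,r2:3,r3:3,r4:Add2,r5:Add1
  c8: CDB Add1=0; issue ADD r1<-Add1  regs: r0:0,r1:Add1,r2:3,r3:3,r4:Add2,r5:0
  c9: stall  regs: r0:0,r1:Add1,r2:3,r3:3,r4:Add2,r5:0
  c10: CDB Add1=0; issue ADD r5<-Add1  regs: r0:0,r1:0,r2:3,r3:3,r4:Add2,r5:Add1
  c11: CDB Add2=0  regs: r0:0,r1:0,r2:3,r3:3,r4:0,r5:Add1
  c12: -  regs: r0:0,r1:0,r2:3,r3:3,r4:0,r5:Add1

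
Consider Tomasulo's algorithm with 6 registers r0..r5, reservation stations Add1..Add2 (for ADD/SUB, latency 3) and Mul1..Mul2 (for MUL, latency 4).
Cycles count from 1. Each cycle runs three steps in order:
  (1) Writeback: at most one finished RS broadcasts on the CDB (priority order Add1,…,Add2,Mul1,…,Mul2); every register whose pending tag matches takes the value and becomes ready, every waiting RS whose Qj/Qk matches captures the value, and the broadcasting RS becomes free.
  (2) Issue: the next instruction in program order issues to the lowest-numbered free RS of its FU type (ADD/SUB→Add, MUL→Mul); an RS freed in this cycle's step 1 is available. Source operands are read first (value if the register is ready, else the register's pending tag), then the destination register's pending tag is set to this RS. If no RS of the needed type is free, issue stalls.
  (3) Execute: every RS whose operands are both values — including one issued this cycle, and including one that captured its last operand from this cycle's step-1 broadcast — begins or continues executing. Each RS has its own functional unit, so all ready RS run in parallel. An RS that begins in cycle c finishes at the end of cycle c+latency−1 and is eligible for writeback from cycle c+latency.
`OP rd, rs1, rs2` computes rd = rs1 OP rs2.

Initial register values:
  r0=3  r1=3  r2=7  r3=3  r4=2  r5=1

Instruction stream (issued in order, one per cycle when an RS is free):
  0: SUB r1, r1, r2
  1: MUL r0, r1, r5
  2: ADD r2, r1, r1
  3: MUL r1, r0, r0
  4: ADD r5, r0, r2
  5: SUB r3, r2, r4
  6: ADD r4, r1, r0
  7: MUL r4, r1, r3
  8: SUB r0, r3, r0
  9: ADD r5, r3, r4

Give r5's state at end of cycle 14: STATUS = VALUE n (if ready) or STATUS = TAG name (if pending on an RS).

STATUS = VALUE -12

c1: issue SUB r1<-Add1 | r0:3,r1:Add1,r2:7,r3:3,r4:2,r5:1
c2: issue MUL r0<-Mul1 | r0:Mul1,r1:Add1,r2:7,r3:3,r4:2,r5:1
c3: issue ADD r2<-Add2 | r0:Mul1,r1:Add1,r2:Add2,r3:3,r4:2,r5:1
c4: CDB Add1=-4; issue MUL r1<-Mul2 | r0:Mul1,r1:Mul2,r2:Add2,r3:3,r4:2,r5:1
c5: issue ADD r5<-Add1 | r0:Mul1,r1:Mul2,r2:Add2,r3:3,r4:2,r5:Add1
c6: stall | r0:Mul1,r1:Mul2,r2:Add2,r3:3,r4:2,r5:Add1
c7: CDB Add2=-8; issue SUB r3<-Add2 | r0:Mul1,r1:Mul2,r2:-8,r3:Add2,r4:2,r5:Add1
c8: CDB Mul1=-4; stall | r0:-4,r1:Mul2,r2:-8,r3:Add2,r4:2,r5:Add1
c9: stall | r0:-4,r1:Mul2,r2:-8,r3:Add2,r4:2,r5:Add1
c10: CDB Add2=-10; issue ADD r4<-Add2 | r0:-4,r1:Mul2,r2:-8,r3:-10,r4:Add2,r5:Add1
c11: CDB Add1=-12; issue MUL r4<-Mul1 | r0:-4,r1:Mul2,r2:-8,r3:-10,r4:Mul1,r5:-12
c12: CDB Mul2=16; issue SUB r0<-Add1 | r0:Add1,r1:16,r2:-8,r3:-10,r4:Mul1,r5:-12
c13: stall | r0:Add1,r1:16,r2:-8,r3:-10,r4:Mul1,r5:-12
c14: stall | r0:Add1,r1:16,r2:-8,r3:-10,r4:Mul1,r5:-12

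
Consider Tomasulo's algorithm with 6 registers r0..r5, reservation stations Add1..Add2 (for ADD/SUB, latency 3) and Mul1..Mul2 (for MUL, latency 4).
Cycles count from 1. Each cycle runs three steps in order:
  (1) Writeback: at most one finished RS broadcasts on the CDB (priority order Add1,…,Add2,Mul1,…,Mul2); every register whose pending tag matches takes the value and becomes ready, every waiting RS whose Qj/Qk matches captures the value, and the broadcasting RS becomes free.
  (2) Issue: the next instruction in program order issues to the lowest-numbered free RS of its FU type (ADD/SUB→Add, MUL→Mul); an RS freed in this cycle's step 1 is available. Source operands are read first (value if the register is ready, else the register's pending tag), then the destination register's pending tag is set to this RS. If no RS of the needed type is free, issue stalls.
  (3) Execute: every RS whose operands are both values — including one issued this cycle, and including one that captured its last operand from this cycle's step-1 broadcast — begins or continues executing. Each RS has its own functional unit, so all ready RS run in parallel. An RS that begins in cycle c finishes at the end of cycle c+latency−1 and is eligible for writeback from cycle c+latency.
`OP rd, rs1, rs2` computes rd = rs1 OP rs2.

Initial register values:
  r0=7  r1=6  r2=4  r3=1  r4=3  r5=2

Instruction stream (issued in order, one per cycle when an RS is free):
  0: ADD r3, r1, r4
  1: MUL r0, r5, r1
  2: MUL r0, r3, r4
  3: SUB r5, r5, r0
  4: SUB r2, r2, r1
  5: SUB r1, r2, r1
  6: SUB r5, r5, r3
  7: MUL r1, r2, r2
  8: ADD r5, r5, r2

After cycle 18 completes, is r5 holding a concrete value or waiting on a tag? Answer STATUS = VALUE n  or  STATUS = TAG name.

cycle 1: issue ADD r3<-Add1 // r0:7,r1:6,r2:4,r3:Add1,r4:3,r5:2
cycle 2: issue MUL r0<-Mul1 // r0:Mul1,r1:6,r2:4,r3:Add1,r4:3,r5:2
cycle 3: issue MUL r0<-Mul2 // r0:Mul2,r1:6,r2:4,r3:Add1,r4:3,r5:2
cycle 4: CDB Add1=9; issue SUB r5<-Add1 // r0:Mul2,r1:6,r2:4,r3:9,r4:3,r5:Add1
cycle 5: issue SUB r2<-Add2 // r0:Mul2,r1:6,r2:Add2,r3:9,r4:3,r5:Add1
cycle 6: CDB Mul1=12; stall // r0:Mul2,r1:6,r2:Add2,r3:9,r4:3,r5:Add1
cycle 7: stall // r0:Mul2,r1:6,r2:Add2,r3:9,r4:3,r5:Add1
cycle 8: CDB Add2=-2; issue SUB r1<-Add2 // r0:Mul2,r1:Add2,r2:-2,r3:9,r4:3,r5:Add1
cycle 9: CDB Mul2=27; stall // r0:27,r1:Add2,r2:-2,r3:9,r4:3,r5:Add1
cycle 10: stall // r0:27,r1:Add2,r2:-2,r3:9,r4:3,r5:Add1
cycle 11: CDB Add2=-8; issue SUB r5<-Add2 // r0:27,r1:-8,r2:-2,r3:9,r4:3,r5:Add2
cycle 12: CDB Add1=-25; issue MUL r1<-Mul1 // r0:27,r1:Mul1,r2:-2,r3:9,r4:3,r5:Add2
cycle 13: issue ADD r5<-Add1 // r0:27,r1:Mul1,r2:-2,r3:9,r4:3,r5:Add1
cycle 14: - // r0:27,r1:Mul1,r2:-2,r3:9,r4:3,r5:Add1
cycle 15: CDB Add2=-34 // r0:27,r1:Mul1,r2:-2,r3:9,r4:3,r5:Add1
cycle 16: CDB Mul1=4 // r0:27,r1:4,r2:-2,r3:9,r4:3,r5:Add1
cycle 17: - // r0:27,r1:4,r2:-2,r3:9,r4:3,r5:Add1
cycle 18: CDB Add1=-36 // r0:27,r1:4,r2:-2,r3:9,r4:3,r5:-36

STATUS = VALUE -36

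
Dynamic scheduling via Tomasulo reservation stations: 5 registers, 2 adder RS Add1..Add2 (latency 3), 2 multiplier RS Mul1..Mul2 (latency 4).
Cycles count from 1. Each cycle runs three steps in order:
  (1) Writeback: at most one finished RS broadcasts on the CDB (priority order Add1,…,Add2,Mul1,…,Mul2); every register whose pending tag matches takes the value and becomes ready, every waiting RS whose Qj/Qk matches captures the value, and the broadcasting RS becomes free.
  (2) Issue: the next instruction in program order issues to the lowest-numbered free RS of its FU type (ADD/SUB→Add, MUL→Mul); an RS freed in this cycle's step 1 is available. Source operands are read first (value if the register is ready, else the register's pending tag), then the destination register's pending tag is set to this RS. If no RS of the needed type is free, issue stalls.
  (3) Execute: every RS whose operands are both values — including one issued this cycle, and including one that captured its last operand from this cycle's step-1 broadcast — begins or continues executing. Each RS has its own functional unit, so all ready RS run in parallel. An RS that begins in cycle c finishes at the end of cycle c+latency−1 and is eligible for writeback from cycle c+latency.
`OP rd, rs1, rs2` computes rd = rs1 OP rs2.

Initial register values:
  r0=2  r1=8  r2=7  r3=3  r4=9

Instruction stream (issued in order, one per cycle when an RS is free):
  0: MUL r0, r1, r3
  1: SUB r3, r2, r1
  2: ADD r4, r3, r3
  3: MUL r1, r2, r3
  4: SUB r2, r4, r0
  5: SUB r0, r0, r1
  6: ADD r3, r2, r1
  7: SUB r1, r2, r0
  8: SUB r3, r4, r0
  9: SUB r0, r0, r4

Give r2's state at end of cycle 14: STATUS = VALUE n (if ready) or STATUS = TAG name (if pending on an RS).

c1: issue MUL r0<-Mul1 | r0:Mul1,r1:8,r2:7,r3:3,r4:9
c2: issue SUB r3<-Add1 | r0:Mul1,r1:8,r2:7,r3:Add1,r4:9
c3: issue ADD r4<-Add2 | r0:Mul1,r1:8,r2:7,r3:Add1,r4:Add2
c4: issue MUL r1<-Mul2 | r0:Mul1,r1:Mul2,r2:7,r3:Add1,r4:Add2
c5: CDB Add1=-1; issue SUB r2<-Add1 | r0:Mul1,r1:Mul2,r2:Add1,r3:-1,r4:Add2
c6: CDB Mul1=24; stall | r0:24,r1:Mul2,r2:Add1,r3:-1,r4:Add2
c7: stall | r0:24,r1:Mul2,r2:Add1,r3:-1,r4:Add2
c8: CDB Add2=-2; issue SUB r0<-Add2 | r0:Add2,r1:Mul2,r2:Add1,r3:-1,r4:-2
c9: CDB Mul2=-7; stall | r0:Add2,r1:-7,r2:Add1,r3:-1,r4:-2
c10: stall | r0:Add2,r1:-7,r2:Add1,r3:-1,r4:-2
c11: CDB Add1=-26; issue ADD r3<-Add1 | r0:Add2,r1:-7,r2:-26,r3:Add1,r4:-2
c12: CDB Add2=31; issue SUB r1<-Add2 | r0:31,r1:Add2,r2:-26,r3:Add1,r4:-2
c13: stall | r0:31,r1:Add2,r2:-26,r3:Add1,r4:-2
c14: CDB Add1=-33; issue SUB r3<-Add1 | r0:31,r1:Add2,r2:-26,r3:Add1,r4:-2

STATUS = VALUE -26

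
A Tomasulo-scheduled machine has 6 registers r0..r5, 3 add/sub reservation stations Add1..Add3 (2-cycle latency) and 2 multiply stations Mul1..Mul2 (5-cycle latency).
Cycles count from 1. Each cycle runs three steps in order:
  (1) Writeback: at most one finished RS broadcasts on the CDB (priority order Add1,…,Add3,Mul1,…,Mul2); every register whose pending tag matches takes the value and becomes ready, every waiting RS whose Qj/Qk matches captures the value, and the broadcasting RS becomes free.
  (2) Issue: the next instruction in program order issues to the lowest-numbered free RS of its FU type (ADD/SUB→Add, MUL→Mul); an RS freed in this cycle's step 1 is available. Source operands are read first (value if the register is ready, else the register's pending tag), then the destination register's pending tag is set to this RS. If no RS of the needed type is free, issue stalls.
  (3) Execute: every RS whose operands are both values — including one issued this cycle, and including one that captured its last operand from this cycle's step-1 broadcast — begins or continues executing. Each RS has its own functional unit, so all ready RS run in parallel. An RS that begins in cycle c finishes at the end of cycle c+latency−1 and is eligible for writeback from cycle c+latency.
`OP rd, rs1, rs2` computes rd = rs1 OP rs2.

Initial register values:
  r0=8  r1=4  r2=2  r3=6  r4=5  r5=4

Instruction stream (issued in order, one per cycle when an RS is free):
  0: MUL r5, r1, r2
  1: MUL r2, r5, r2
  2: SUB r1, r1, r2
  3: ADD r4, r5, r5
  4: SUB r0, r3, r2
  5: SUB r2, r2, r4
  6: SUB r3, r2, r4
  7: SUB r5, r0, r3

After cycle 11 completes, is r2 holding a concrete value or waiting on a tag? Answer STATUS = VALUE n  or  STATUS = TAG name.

STATUS = TAG Add2

c1: issue MUL r5<-Mul1 | r0:8,r1:4,r2:2,r3:6,r4:5,r5:Mul1
c2: issue MUL r2<-Mul2 | r0:8,r1:4,r2:Mul2,r3:6,r4:5,r5:Mul1
c3: issue SUB r1<-Add1 | r0:8,r1:Add1,r2:Mul2,r3:6,r4:5,r5:Mul1
c4: issue ADD r4<-Add2 | r0:8,r1:Add1,r2:Mul2,r3:6,r4:Add2,r5:Mul1
c5: issue SUB r0<-Add3 | r0:Add3,r1:Add1,r2:Mul2,r3:6,r4:Add2,r5:Mul1
c6: CDB Mul1=8; stall | r0:Add3,r1:Add1,r2:Mul2,r3:6,r4:Add2,r5:8
c7: stall | r0:Add3,r1:Add1,r2:Mul2,r3:6,r4:Add2,r5:8
c8: CDB Add2=16; issue SUB r2<-Add2 | r0:Add3,r1:Add1,r2:Add2,r3:6,r4:16,r5:8
c9: stall | r0:Add3,r1:Add1,r2:Add2,r3:6,r4:16,r5:8
c10: stall | r0:Add3,r1:Add1,r2:Add2,r3:6,r4:16,r5:8
c11: CDB Mul2=16; stall | r0:Add3,r1:Add1,r2:Add2,r3:6,r4:16,r5:8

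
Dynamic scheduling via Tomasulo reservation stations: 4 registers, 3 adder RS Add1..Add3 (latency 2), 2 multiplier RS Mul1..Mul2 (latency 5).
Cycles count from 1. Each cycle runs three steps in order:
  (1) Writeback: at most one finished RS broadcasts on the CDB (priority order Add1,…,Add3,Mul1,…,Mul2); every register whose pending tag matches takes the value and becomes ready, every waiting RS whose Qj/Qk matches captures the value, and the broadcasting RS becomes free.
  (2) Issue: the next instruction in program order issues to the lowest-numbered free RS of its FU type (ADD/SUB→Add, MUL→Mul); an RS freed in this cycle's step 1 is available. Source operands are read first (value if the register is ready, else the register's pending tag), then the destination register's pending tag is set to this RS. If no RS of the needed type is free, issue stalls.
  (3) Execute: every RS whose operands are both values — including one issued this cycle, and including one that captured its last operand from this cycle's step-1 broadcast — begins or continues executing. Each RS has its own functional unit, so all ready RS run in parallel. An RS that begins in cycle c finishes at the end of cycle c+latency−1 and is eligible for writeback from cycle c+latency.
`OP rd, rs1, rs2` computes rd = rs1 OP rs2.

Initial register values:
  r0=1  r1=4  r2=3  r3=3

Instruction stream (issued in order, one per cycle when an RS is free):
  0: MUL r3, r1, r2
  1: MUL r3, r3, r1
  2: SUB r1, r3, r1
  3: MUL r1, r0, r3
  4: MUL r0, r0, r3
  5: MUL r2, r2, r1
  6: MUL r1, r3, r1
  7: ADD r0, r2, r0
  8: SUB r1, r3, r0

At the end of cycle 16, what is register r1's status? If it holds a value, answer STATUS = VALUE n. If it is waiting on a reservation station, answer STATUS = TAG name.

c1: issue MUL r3<-Mul1 | r0:1,r1:4,r2:3,r3:Mul1
c2: issue MUL r3<-Mul2 | r0:1,r1:4,r2:3,r3:Mul2
c3: issue SUB r1<-Add1 | r0:1,r1:Add1,r2:3,r3:Mul2
c4: stall | r0:1,r1:Add1,r2:3,r3:Mul2
c5: stall | r0:1,r1:Add1,r2:3,r3:Mul2
c6: CDB Mul1=12; issue MUL r1<-Mul1 | r0:1,r1:Mul1,r2:3,r3:Mul2
c7: stall | r0:1,r1:Mul1,r2:3,r3:Mul2
c8: stall | r0:1,r1:Mul1,r2:3,r3:Mul2
c9: stall | r0:1,r1:Mul1,r2:3,r3:Mul2
c10: stall | r0:1,r1:Mul1,r2:3,r3:Mul2
c11: CDB Mul2=48; issue MUL r0<-Mul2 | r0:Mul2,r1:Mul1,r2:3,r3:48
c12: stall | r0:Mul2,r1:Mul1,r2:3,r3:48
c13: CDB Add1=44; stall | r0:Mul2,r1:Mul1,r2:3,r3:48
c14: stall | r0:Mul2,r1:Mul1,r2:3,r3:48
c15: stall | r0:Mul2,r1:Mul1,r2:3,r3:48
c16: CDB Mul1=48; issue MUL r2<-Mul1 | r0:Mul2,r1:48,r2:Mul1,r3:48

STATUS = VALUE 48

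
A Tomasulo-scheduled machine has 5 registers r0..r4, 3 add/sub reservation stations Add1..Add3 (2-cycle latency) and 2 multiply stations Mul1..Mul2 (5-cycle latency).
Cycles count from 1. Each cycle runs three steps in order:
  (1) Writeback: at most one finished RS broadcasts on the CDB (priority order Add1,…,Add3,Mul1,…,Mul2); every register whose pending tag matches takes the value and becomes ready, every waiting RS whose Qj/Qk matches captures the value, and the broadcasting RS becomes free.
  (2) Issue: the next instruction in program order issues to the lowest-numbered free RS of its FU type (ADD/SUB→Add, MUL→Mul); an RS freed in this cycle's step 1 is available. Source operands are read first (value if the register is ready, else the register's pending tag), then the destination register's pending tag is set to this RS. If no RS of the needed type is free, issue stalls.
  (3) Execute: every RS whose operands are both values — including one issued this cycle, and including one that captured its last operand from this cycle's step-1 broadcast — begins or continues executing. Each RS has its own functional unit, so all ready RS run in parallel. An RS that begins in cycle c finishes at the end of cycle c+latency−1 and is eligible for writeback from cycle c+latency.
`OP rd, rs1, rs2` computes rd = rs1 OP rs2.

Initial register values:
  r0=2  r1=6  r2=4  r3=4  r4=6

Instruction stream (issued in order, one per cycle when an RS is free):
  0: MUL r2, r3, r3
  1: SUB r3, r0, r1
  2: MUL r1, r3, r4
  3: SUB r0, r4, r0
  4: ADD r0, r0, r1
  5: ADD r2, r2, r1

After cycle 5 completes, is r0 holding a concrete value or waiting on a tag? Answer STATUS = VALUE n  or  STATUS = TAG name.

  c1: issue MUL r2<-Mul1  regs: r0:2,r1:6,r2:Mul1,r3:4,r4:6
  c2: issue SUB r3<-Add1  regs: r0:2,r1:6,r2:Mul1,r3:Add1,r4:6
  c3: issue MUL r1<-Mul2  regs: r0:2,r1:Mul2,r2:Mul1,r3:Add1,r4:6
  c4: CDB Add1=-4; issue SUB r0<-Add1  regs: r0:Add1,r1:Mul2,r2:Mul1,r3:-4,r4:6
  c5: issue ADD r0<-Add2  regs: r0:Add2,r1:Mul2,r2:Mul1,r3:-4,r4:6

STATUS = TAG Add2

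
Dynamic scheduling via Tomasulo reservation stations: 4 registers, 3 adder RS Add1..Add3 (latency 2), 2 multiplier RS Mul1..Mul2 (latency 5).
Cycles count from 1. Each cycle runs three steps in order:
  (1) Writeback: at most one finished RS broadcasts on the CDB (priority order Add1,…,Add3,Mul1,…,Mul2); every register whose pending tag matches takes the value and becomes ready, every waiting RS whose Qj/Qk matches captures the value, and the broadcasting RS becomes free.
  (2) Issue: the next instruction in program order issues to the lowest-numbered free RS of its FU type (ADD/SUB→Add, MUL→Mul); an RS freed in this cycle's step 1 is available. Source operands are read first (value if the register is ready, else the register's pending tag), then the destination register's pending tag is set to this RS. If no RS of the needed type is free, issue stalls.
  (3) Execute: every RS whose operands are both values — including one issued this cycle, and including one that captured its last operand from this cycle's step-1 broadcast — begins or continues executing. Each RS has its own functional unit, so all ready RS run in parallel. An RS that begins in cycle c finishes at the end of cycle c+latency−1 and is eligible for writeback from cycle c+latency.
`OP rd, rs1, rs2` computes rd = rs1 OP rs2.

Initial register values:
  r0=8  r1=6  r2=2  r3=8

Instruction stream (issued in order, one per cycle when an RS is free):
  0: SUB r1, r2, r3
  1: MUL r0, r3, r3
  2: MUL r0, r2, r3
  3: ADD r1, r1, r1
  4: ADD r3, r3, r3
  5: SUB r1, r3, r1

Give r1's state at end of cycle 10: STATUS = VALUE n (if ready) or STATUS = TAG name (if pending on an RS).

STATUS = VALUE 28

cycle 1: issue SUB r1<-Add1 // r0:8,r1:Add1,r2:2,r3:8
cycle 2: issue MUL r0<-Mul1 // r0:Mul1,r1:Add1,r2:2,r3:8
cycle 3: CDB Add1=-6; issue MUL r0<-Mul2 // r0:Mul2,r1:-6,r2:2,r3:8
cycle 4: issue ADD r1<-Add1 // r0:Mul2,r1:Add1,r2:2,r3:8
cycle 5: issue ADD r3<-Add2 // r0:Mul2,r1:Add1,r2:2,r3:Add2
cycle 6: CDB Add1=-12; issue SUB r1<-Add1 // r0:Mul2,r1:Add1,r2:2,r3:Add2
cycle 7: CDB Add2=16 // r0:Mul2,r1:Add1,r2:2,r3:16
cycle 8: CDB Mul1=64 // r0:Mul2,r1:Add1,r2:2,r3:16
cycle 9: CDB Add1=28 // r0:Mul2,r1:28,r2:2,r3:16
cycle 10: CDB Mul2=16 // r0:16,r1:28,r2:2,r3:16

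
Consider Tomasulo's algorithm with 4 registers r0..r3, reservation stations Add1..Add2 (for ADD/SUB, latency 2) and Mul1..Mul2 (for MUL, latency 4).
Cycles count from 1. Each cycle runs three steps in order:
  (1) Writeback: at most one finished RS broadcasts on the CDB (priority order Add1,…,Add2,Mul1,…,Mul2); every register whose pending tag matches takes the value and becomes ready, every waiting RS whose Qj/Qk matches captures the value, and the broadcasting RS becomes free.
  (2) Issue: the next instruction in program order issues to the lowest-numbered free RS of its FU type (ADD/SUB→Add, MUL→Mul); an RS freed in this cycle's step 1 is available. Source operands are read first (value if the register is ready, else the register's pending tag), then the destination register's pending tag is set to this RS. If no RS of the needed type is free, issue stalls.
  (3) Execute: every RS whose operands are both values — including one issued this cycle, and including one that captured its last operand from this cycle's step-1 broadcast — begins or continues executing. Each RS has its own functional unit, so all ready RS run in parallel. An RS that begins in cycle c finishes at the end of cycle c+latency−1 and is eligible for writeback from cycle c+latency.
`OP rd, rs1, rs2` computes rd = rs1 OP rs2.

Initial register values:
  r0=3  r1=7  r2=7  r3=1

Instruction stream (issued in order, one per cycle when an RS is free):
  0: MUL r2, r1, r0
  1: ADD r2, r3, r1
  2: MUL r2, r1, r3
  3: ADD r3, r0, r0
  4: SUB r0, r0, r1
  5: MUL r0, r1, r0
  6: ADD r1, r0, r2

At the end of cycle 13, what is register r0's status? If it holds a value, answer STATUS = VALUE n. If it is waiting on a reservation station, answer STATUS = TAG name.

cycle 1: issue MUL r2<-Mul1 // r0:3,r1:7,r2:Mul1,r3:1
cycle 2: issue ADD r2<-Add1 // r0:3,r1:7,r2:Add1,r3:1
cycle 3: issue MUL r2<-Mul2 // r0:3,r1:7,r2:Mul2,r3:1
cycle 4: CDB Add1=8; issue ADD r3<-Add1 // r0:3,r1:7,r2:Mul2,r3:Add1
cycle 5: CDB Mul1=21; issue SUB r0<-Add2 // r0:Add2,r1:7,r2:Mul2,r3:Add1
cycle 6: CDB Add1=6; issue MUL r0<-Mul1 // r0:Mul1,r1:7,r2:Mul2,r3:6
cycle 7: CDB Add2=-4; issue ADD r1<-Add1 // r0:Mul1,r1:Add1,r2:Mul2,r3:6
cycle 8: CDB Mul2=7 // r0:Mul1,r1:Add1,r2:7,r3:6
cycle 9: - // r0:Mul1,r1:Add1,r2:7,r3:6
cycle 10: - // r0:Mul1,r1:Add1,r2:7,r3:6
cycle 11: CDB Mul1=-28 // r0:-28,r1:Add1,r2:7,r3:6
cycle 12: - // r0:-28,r1:Add1,r2:7,r3:6
cycle 13: CDB Add1=-21 // r0:-28,r1:-21,r2:7,r3:6

STATUS = VALUE -28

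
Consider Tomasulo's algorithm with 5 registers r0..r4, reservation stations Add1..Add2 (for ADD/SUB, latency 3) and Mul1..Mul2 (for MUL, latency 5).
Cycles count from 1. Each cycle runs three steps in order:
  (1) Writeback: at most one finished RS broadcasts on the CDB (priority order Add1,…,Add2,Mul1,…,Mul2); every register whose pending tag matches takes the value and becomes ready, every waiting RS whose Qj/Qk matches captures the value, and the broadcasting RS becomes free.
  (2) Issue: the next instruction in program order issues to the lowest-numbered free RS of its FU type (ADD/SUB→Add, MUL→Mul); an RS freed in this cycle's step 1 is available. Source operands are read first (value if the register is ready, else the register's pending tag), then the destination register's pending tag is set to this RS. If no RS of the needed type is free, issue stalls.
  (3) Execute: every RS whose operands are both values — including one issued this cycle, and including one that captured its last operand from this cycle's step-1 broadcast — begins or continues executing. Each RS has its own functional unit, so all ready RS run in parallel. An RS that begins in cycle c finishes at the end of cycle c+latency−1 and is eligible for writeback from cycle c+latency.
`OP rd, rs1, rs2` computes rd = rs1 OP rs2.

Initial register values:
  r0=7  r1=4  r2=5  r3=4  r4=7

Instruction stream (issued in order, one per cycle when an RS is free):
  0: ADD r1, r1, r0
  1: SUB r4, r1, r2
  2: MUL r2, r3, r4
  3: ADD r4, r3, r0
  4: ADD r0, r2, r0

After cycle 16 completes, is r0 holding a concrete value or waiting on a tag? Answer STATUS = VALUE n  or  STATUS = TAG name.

STATUS = VALUE 31

c1: issue ADD r1<-Add1 | r0:7,r1:Add1,r2:5,r3:4,r4:7
c2: issue SUB r4<-Add2 | r0:7,r1:Add1,r2:5,r3:4,r4:Add2
c3: issue MUL r2<-Mul1 | r0:7,r1:Add1,r2:Mul1,r3:4,r4:Add2
c4: CDB Add1=11; issue ADD r4<-Add1 | r0:7,r1:11,r2:Mul1,r3:4,r4:Add1
c5: stall | r0:7,r1:11,r2:Mul1,r3:4,r4:Add1
c6: stall | r0:7,r1:11,r2:Mul1,r3:4,r4:Add1
c7: CDB Add1=11; issue ADD r0<-Add1 | r0:Add1,r1:11,r2:Mul1,r3:4,r4:11
c8: CDB Add2=6 | r0:Add1,r1:11,r2:Mul1,r3:4,r4:11
c9: - | r0:Add1,r1:11,r2:Mul1,r3:4,r4:11
c10: - | r0:Add1,r1:11,r2:Mul1,r3:4,r4:11
c11: - | r0:Add1,r1:11,r2:Mul1,r3:4,r4:11
c12: - | r0:Add1,r1:11,r2:Mul1,r3:4,r4:11
c13: CDB Mul1=24 | r0:Add1,r1:11,r2:24,r3:4,r4:11
c14: - | r0:Add1,r1:11,r2:24,r3:4,r4:11
c15: - | r0:Add1,r1:11,r2:24,r3:4,r4:11
c16: CDB Add1=31 | r0:31,r1:11,r2:24,r3:4,r4:11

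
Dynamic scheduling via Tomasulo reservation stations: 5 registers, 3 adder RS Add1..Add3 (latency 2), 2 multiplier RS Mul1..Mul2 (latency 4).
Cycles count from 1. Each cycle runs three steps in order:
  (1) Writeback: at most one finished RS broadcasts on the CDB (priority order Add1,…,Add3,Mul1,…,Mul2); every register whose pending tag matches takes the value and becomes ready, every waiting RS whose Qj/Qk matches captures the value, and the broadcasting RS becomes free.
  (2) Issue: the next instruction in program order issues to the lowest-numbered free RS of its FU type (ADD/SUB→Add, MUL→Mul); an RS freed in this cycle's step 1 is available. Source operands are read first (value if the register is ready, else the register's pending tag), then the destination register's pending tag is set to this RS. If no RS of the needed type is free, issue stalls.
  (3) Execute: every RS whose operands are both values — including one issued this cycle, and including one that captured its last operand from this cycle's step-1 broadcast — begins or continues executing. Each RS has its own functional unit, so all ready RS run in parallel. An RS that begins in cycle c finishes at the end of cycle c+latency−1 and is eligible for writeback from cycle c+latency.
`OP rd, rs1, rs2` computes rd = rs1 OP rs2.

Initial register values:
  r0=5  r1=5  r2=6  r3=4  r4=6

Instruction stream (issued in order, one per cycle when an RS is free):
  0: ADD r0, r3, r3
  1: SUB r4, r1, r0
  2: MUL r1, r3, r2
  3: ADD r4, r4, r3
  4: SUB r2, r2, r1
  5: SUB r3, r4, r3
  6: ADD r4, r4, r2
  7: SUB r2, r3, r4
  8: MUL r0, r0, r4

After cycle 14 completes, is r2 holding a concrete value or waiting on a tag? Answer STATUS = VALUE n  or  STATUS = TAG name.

cycle 1: issue ADD r0<-Add1 // r0:Add1,r1:5,r2:6,r3:4,r4:6
cycle 2: issue SUB r4<-Add2 // r0:Add1,r1:5,r2:6,r3:4,r4:Add2
cycle 3: CDB Add1=8; issue MUL r1<-Mul1 // r0:8,r1:Mul1,r2:6,r3:4,r4:Add2
cycle 4: issue ADD r4<-Add1 // r0:8,r1:Mul1,r2:6,r3:4,r4:Add1
cycle 5: CDB Add2=-3; issue SUB r2<-Add2 // r0:8,r1:Mul1,r2:Add2,r3:4,r4:Add1
cycle 6: issue SUB r3<-Add3 // r0:8,r1:Mul1,r2:Add2,r3:Add3,r4:Add1
cycle 7: CDB Add1=1; issue ADD r4<-Add1 // r0:8,r1:Mul1,r2:Add2,r3:Add3,r4:Add1
cycle 8: CDB Mul1=24; stall // r0:8,r1:24,r2:Add2,r3:Add3,r4:Add1
cycle 9: CDB Add3=-3; issue SUB r2<-Add3 // r0:8,r1:24,r2:Add3,r3:-3,r4:Add1
cycle 10: CDB Add2=-18; issue MUL r0<-Mul1 // r0:Mul1,r1:24,r2:Add3,r3:-3,r4:Add1
cycle 11: - // r0:Mul1,r1:24,r2:Add3,r3:-3,r4:Add1
cycle 12: CDB Add1=-17 // r0:Mul1,r1:24,r2:Add3,r3:-3,r4:-17
cycle 13: - // r0:Mul1,r1:24,r2:Add3,r3:-3,r4:-17
cycle 14: CDB Add3=14 // r0:Mul1,r1:24,r2:14,r3:-3,r4:-17

STATUS = VALUE 14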